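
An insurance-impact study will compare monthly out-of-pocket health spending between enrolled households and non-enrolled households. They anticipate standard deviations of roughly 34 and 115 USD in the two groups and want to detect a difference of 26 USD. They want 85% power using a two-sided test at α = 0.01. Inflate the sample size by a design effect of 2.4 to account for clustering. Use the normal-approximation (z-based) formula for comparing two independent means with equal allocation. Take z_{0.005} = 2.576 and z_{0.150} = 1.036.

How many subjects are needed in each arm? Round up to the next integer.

n = (z_{α/2} + z_β)² · (σ₁² + σ₂²) / δ²
  = (2.576 + 1.036)² · (34² + 115² = 14381) / 26²
  = 13.0465 · 14381 / 676
  = 277.55
Design effect: 2.4 × 277.55 = 666.11.
Round up → n = 667 per group.

n = 667 per group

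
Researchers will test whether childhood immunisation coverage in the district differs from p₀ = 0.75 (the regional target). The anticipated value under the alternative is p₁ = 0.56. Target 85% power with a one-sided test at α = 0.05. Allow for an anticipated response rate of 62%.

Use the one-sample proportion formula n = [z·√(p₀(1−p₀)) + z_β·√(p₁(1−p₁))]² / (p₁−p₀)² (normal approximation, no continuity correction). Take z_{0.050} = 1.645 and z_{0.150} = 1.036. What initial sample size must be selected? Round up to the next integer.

n = 68

n = [z_α·√(p₀q₀) + z_β·√(p₁q₁)]² / (p₁ − p₀)²
  = [1.645·√(0.75·0.25) + 1.036·√(0.56·0.44)]² / (-0.19)²
  = [1.645·0.4330 + 1.036·0.4964]² / 0.0361
  = [1.2266]² / 0.0361
  = 41.67
Adjust for 62% response: 41.67 / 0.62 = 67.22.
Round up → n = 68.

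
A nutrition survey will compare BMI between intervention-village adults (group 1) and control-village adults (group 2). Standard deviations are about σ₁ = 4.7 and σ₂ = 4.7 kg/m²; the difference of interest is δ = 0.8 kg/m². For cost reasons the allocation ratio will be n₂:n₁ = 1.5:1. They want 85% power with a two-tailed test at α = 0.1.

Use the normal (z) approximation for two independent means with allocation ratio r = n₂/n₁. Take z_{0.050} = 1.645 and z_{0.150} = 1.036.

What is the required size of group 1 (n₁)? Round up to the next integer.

n₁ = 414

n₁ = (z_{α/2} + z_β)² · (σ₁² + σ₂²/r) / δ²
   = (1.645 + 1.036)² · (4.7² + 4.7²/1.5) / 0.8²
   = 7.1878 · (22.09 + 14.7267) / 0.64
   = 7.1878 · 36.8167 / 0.64
   = 413.48
Round up → n₁ = 414; n₂ = r·n₁ = 1.5 × 414 = 621.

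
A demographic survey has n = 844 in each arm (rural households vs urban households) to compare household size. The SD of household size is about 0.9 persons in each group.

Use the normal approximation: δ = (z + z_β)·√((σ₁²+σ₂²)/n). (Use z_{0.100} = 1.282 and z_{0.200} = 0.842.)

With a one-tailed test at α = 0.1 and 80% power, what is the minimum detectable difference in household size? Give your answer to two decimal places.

δ = (z_α + z_β) · √((σ₁²+σ₂²)/n)
  = (1.282 + 0.842) · √(1.62/844)
  = 2.124 · √0.00192
  = 2.124 · 0.0438
  = 0.0931

Minimum detectable difference ≈ 0.09 persons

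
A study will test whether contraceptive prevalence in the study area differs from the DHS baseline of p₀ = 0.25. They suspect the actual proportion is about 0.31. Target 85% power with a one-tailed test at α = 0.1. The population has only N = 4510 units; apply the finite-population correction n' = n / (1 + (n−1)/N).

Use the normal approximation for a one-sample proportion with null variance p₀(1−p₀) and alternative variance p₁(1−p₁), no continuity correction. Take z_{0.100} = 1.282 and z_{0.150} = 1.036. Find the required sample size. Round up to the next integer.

n = [z_α·√(p₀q₀) + z_β·√(p₁q₁)]² / (p₁ − p₀)²
  = [1.282·√(0.25·0.75) + 1.036·√(0.31·0.69)]² / (0.06)²
  = [1.282·0.4330 + 1.036·0.4625]² / 0.0036
  = [1.0343]² / 0.0036
  = 297.14
Finite-population correction (N = 4510): 297.14 / (1 + (297.14 − 1)/4510) = 278.83.
Round up → n = 279.

n = 279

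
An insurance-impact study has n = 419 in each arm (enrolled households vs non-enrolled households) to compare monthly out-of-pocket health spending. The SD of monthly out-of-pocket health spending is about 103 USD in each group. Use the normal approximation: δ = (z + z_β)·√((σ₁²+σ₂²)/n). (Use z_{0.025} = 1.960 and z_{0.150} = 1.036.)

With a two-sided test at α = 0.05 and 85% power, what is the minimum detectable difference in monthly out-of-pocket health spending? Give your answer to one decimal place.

δ = (z_{α/2} + z_β) · √((σ₁²+σ₂²)/n)
  = (1.960 + 1.036) · √(21218/419)
  = 2.996 · √50.6396
  = 2.996 · 7.1162
  = 21.3200

Minimum detectable difference ≈ 21.3 USD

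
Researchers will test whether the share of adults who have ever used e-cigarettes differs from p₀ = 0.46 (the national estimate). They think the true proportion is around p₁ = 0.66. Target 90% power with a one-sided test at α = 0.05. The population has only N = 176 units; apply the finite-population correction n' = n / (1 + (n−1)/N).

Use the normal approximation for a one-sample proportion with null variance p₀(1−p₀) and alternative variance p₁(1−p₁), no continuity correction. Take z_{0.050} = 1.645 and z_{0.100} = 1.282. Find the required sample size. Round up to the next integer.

n = [z_α·√(p₀q₀) + z_β·√(p₁q₁)]² / (p₁ − p₀)²
  = [1.645·√(0.46·0.54) + 1.282·√(0.66·0.34)]² / (0.20)²
  = [1.645·0.4984 + 1.282·0.4737]² / 0.0400
  = [1.4272]² / 0.0400
  = 50.92
Finite-population correction (N = 176): 50.92 / (1 + (50.92 − 1)/176) = 39.67.
Round up → n = 40.

n = 40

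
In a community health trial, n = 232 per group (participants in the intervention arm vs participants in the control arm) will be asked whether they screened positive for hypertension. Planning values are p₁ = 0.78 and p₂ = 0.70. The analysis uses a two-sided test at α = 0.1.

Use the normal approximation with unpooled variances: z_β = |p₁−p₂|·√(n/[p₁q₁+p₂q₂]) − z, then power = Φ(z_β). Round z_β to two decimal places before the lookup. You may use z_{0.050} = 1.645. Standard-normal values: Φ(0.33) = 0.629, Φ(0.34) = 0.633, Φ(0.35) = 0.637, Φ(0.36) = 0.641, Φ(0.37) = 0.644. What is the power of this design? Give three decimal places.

z_β = |p₁−p₂|·√(n/[p₁q₁+p₂q₂]) − z_{α/2}
    = 0.08 · √(232/0.3816) − 1.645
    = 0.08 · 24.6570 − 1.645
    = 1.9726 − 1.645 = 0.3276 → 0.33
Power = Φ(0.33) = 0.629.

Power ≈ 0.629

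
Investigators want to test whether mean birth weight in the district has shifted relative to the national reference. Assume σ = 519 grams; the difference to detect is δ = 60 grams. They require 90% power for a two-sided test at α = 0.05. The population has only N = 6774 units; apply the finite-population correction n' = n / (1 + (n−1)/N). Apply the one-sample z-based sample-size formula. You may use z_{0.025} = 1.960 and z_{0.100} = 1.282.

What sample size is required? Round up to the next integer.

n = (z_{α/2} + z_β)² · σ² / δ²
  = (1.960 + 1.282)² · 519² / 60²
  = 10.5106 · 269361 / 3600
  = 786.43
Finite-population correction (N = 6774): 786.43 / (1 + (786.43 − 1)/6774) = 704.72.
Round up → n = 705.

n = 705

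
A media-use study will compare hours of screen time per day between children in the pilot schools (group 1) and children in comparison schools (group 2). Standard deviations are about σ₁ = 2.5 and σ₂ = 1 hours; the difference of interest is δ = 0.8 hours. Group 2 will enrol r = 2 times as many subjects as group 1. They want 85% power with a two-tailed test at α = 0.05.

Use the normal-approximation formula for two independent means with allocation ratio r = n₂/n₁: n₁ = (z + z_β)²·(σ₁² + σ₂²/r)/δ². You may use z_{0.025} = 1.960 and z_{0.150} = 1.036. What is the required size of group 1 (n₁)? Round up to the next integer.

n₁ = (z_{α/2} + z_β)² · (σ₁² + σ₂²/r) / δ²
   = (1.960 + 1.036)² · (2.5² + 1²/2) / 0.8²
   = 8.9760 · (6.25 + 0.5) / 0.64
   = 8.9760 · 6.75 / 0.64
   = 94.67
Round up → n₁ = 95; n₂ = r·n₁ = 2 × 95 = 190.

n₁ = 95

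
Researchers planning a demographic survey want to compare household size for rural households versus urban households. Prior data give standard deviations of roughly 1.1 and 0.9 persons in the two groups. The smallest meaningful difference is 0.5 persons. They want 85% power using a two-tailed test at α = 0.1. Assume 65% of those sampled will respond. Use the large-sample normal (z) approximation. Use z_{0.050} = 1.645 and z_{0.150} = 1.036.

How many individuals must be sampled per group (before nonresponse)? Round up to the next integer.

n = (z_{α/2} + z_β)² · (σ₁² + σ₂²) / δ²
  = (1.645 + 1.036)² · (1.1² + 0.9² = 2.02) / 0.5²
  = 7.1878 · 2.02 / 0.25
  = 58.08
Adjust for 65% response: 58.08 / 0.65 = 89.35.
Round up → n = 90 per group.

n = 90 per group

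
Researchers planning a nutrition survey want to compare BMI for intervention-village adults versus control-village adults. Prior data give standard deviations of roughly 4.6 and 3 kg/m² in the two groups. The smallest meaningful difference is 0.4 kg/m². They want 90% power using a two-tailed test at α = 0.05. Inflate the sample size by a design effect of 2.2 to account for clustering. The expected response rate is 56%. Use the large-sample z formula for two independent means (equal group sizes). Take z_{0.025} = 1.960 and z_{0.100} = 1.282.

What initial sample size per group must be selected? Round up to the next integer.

n = (z_{α/2} + z_β)² · (σ₁² + σ₂²) / δ²
  = (1.960 + 1.282)² · (4.6² + 3² = 30.16) / 0.4²
  = 10.5106 · 30.16 / 0.16
  = 1981.24
Design effect: 2.2 × 1981.24 = 4358.73.
Adjust for 56% response: 4358.73 / 0.56 = 7783.45.
Round up → n = 7784 per group.

n = 7784 per group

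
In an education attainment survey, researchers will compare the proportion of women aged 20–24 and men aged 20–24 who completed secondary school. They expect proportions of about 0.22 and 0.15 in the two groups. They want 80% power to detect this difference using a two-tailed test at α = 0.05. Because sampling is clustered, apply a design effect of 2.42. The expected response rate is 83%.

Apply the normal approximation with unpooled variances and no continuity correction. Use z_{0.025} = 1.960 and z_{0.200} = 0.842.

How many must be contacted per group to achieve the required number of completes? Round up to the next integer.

n = 1398 per group

n = (z_{α/2} + z_β)² · [p₁(1−p₁) + p₂(1−p₂)] / (p₁ − p₂)²
  = (1.960 + 0.842)² · (0.22·0.78 + 0.15·0.85) / (0.07)²
  = (2.802)² · (0.1716 + 0.1275) / 0.0049
  = 7.8512 · 0.2991 / 0.0049
  = 479.24
Design effect: 2.42 × 479.24 = 1159.77.
Adjust for 83% response: 1159.77 / 0.83 = 1397.31.
Round up → n = 1398 per group.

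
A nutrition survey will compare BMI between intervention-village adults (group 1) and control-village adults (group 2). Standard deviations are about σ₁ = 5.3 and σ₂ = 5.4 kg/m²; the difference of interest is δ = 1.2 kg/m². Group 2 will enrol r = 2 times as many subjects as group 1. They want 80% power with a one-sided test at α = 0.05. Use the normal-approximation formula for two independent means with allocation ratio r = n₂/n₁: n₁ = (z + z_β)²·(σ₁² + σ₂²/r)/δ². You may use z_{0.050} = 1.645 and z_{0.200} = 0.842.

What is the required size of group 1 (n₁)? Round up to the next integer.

n₁ = 184

n₁ = (z_α + z_β)² · (σ₁² + σ₂²/r) / δ²
   = (1.645 + 0.842)² · (5.3² + 5.4²/2) / 1.2²
   = 6.1852 · (28.09 + 14.58) / 1.44
   = 6.1852 · 42.67 / 1.44
   = 183.28
Round up → n₁ = 184; n₂ = r·n₁ = 2 × 184 = 368.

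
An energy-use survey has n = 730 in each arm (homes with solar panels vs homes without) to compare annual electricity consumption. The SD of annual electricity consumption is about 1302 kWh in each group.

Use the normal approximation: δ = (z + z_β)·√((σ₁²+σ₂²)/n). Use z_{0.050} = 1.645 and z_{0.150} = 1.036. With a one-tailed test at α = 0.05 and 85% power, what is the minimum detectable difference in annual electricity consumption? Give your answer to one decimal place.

Minimum detectable difference ≈ 182.7 kWh

δ = (z_α + z_β) · √((σ₁²+σ₂²)/n)
  = (1.645 + 1.036) · √(3390408/730)
  = 2.681 · √4644.4
  = 2.681 · 68.1498
  = 182.7096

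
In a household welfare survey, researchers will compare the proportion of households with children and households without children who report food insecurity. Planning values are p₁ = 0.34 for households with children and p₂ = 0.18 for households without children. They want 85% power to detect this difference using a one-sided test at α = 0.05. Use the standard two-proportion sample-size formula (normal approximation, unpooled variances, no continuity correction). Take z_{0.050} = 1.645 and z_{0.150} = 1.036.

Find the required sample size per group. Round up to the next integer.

n = (z_α + z_β)² · [p₁(1−p₁) + p₂(1−p₂)] / (p₁ − p₂)²
  = (1.645 + 1.036)² · (0.34·0.66 + 0.18·0.82) / (0.16)²
  = (2.681)² · (0.2244 + 0.1476) / 0.0256
  = 7.1878 · 0.3720 / 0.0256
  = 104.45
Round up → n = 105 per group.

n = 105 per group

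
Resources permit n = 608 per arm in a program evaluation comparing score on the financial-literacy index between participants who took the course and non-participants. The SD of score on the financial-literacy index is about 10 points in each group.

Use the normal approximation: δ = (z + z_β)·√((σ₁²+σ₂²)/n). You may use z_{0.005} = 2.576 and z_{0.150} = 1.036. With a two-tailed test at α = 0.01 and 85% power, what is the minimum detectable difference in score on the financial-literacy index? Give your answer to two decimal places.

δ = (z_{α/2} + z_β) · √((σ₁²+σ₂²)/n)
  = (2.576 + 1.036) · √(200/608)
  = 3.612 · √0.32895
  = 3.612 · 0.5735
  = 2.0716

Minimum detectable difference ≈ 2.07 points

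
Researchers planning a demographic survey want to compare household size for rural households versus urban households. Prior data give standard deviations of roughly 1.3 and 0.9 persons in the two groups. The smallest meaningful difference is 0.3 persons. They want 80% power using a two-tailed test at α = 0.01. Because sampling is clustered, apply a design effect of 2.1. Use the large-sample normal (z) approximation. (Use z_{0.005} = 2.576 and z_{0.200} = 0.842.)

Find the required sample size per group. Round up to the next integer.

n = 682 per group

n = (z_{α/2} + z_β)² · (σ₁² + σ₂²) / δ²
  = (2.576 + 0.842)² · (1.3² + 0.9² = 2.5) / 0.3²
  = 11.6827 · 2.5 / 0.09
  = 324.52
Design effect: 2.1 × 324.52 = 681.49.
Round up → n = 682 per group.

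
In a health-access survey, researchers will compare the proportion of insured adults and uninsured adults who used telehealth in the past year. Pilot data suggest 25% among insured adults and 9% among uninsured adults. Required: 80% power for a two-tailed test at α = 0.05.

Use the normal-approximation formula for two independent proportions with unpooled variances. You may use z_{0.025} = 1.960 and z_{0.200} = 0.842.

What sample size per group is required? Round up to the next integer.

n = 83 per group

n = (z_{α/2} + z_β)² · [p₁(1−p₁) + p₂(1−p₂)] / (p₁ − p₂)²
  = (1.960 + 0.842)² · (0.25·0.75 + 0.09·0.91) / (0.16)²
  = (2.802)² · (0.1875 + 0.0819) / 0.0256
  = 7.8512 · 0.2694 / 0.0256
  = 82.62
Round up → n = 83 per group.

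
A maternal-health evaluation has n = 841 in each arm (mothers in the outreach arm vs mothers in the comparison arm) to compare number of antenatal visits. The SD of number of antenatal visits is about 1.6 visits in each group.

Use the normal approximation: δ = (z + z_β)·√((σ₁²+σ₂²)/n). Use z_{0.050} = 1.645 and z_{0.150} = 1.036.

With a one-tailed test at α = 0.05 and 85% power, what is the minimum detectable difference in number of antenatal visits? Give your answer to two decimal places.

Minimum detectable difference ≈ 0.21 visits

δ = (z_α + z_β) · √((σ₁²+σ₂²)/n)
  = (1.645 + 1.036) · √(5.12/841)
  = 2.681 · √0.00609
  = 2.681 · 0.0780
  = 0.2092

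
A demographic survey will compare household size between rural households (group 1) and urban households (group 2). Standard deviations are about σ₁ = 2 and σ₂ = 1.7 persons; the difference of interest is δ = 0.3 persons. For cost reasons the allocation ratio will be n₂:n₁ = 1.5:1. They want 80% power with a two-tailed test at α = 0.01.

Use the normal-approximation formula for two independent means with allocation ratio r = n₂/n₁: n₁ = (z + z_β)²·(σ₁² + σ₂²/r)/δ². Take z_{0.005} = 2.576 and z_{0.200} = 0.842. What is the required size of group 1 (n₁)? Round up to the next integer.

n₁ = 770

n₁ = (z_{α/2} + z_β)² · (σ₁² + σ₂²/r) / δ²
   = (2.576 + 0.842)² · (2² + 1.7²/1.5) / 0.3²
   = 11.6827 · (4 + 1.9267) / 0.09
   = 11.6827 · 5.9267 / 0.09
   = 769.33
Round up → n₁ = 770; n₂ = r·n₁ = 1.5 × 770 = 1155.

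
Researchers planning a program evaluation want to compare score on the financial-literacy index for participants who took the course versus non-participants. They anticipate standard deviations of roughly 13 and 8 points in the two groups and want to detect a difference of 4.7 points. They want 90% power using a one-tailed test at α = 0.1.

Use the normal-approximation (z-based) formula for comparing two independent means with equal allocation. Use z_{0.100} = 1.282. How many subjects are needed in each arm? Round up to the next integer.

n = 70 per group

n = (z_α + z_β)² · (σ₁² + σ₂²) / δ²
  = (1.282 + 1.282)² · (13² + 8² = 233) / 4.7²
  = 6.5741 · 233 / 22.09
  = 69.34
Round up → n = 70 per group.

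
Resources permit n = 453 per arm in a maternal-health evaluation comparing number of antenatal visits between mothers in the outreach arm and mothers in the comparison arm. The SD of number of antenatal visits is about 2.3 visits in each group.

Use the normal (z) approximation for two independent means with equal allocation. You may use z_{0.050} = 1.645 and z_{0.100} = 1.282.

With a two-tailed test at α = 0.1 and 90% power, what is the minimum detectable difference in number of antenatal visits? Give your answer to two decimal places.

δ = (z_{α/2} + z_β) · √((σ₁²+σ₂²)/n)
  = (1.645 + 1.282) · √(10.58/453)
  = 2.927 · √0.02336
  = 2.927 · 0.1528
  = 0.4473

Minimum detectable difference ≈ 0.45 visits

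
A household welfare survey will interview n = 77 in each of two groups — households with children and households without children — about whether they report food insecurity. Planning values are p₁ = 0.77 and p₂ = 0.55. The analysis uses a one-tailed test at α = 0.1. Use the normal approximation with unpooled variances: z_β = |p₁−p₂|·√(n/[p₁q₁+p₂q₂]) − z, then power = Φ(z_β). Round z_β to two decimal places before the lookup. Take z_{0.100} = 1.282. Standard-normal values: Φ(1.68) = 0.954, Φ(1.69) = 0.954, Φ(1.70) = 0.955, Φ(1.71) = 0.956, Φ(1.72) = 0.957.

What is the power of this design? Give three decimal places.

Power ≈ 0.954

z_β = |p₁−p₂|·√(n/[p₁q₁+p₂q₂]) − z_α
    = 0.22 · √(77/0.4246) − 1.282
    = 0.22 · 13.4665 − 1.282
    = 2.9626 − 1.282 = 1.6806 → 1.68
Power = Φ(1.68) = 0.954.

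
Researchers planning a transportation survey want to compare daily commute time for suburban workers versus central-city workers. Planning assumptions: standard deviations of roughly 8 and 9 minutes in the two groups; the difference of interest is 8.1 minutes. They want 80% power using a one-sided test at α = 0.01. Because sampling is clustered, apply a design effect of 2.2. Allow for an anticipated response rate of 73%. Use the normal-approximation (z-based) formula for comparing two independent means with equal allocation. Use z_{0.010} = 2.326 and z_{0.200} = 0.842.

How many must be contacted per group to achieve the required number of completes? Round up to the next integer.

n = 67 per group

n = (z_α + z_β)² · (σ₁² + σ₂²) / δ²
  = (2.326 + 0.842)² · (8² + 9² = 145) / 8.1²
  = 10.0362 · 145 / 65.61
  = 22.18
Design effect: 2.2 × 22.18 = 48.80.
Adjust for 73% response: 48.80 / 0.73 = 66.84.
Round up → n = 67 per group.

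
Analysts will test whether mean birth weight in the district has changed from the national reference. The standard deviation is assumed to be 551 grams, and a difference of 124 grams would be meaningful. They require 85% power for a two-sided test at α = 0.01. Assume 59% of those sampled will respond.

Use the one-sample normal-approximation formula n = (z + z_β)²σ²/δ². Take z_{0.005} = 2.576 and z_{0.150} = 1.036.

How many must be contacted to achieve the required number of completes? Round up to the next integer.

n = (z_{α/2} + z_β)² · σ² / δ²
  = (2.576 + 1.036)² · 551² / 124²
  = 13.0465 · 303601 / 15376
  = 257.61
Adjust for 59% response: 257.61 / 0.59 = 436.62.
Round up → n = 437.

n = 437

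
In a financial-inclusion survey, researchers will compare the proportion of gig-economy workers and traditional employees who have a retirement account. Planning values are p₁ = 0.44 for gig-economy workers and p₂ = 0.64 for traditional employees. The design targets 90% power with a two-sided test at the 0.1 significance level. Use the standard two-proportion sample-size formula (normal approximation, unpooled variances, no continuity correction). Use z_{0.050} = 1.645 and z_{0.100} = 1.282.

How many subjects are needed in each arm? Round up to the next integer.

n = (z_{α/2} + z_β)² · [p₁(1−p₁) + p₂(1−p₂)] / (p₁ − p₂)²
  = (1.645 + 1.282)² · (0.44·0.56 + 0.64·0.36) / (-0.20)²
  = (2.927)² · (0.2464 + 0.2304) / 0.0400
  = 8.5673 · 0.4768 / 0.0400
  = 102.12
Round up → n = 103 per group.

n = 103 per group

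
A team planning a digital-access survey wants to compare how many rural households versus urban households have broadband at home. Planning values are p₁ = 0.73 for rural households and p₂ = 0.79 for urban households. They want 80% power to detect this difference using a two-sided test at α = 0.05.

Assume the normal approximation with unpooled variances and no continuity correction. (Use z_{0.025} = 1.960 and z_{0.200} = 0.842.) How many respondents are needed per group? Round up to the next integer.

n = 792 per group

n = (z_{α/2} + z_β)² · [p₁(1−p₁) + p₂(1−p₂)] / (p₁ − p₂)²
  = (1.960 + 0.842)² · (0.73·0.27 + 0.79·0.21) / (-0.06)²
  = (2.802)² · (0.1971 + 0.1659) / 0.0036
  = 7.8512 · 0.3630 / 0.0036
  = 791.66
Round up → n = 792 per group.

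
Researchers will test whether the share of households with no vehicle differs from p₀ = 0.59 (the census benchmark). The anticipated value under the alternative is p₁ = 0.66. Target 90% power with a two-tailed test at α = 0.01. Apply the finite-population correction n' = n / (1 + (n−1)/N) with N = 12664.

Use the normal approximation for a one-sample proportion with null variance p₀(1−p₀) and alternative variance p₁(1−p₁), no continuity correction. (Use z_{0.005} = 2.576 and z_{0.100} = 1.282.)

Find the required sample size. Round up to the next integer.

n = 679

n = [z_{α/2}·√(p₀q₀) + z_β·√(p₁q₁)]² / (p₁ − p₀)²
  = [2.576·√(0.59·0.41) + 1.282·√(0.66·0.34)]² / (0.07)²
  = [2.576·0.4918 + 1.282·0.4737]² / 0.0049
  = [1.8743]² / 0.0049
  = 716.91
Finite-population correction (N = 12664): 716.91 / (1 + (716.91 − 1)/12664) = 678.55.
Round up → n = 679.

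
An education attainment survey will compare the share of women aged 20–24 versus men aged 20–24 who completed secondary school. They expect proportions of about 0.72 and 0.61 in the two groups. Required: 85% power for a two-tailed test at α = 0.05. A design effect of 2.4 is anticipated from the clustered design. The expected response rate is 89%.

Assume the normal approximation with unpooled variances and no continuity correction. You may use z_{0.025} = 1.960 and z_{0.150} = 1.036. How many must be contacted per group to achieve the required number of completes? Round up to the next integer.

n = 880 per group

n = (z_{α/2} + z_β)² · [p₁(1−p₁) + p₂(1−p₂)] / (p₁ − p₂)²
  = (1.960 + 1.036)² · (0.72·0.28 + 0.61·0.39) / (0.11)²
  = (2.996)² · (0.2016 + 0.2379) / 0.0121
  = 8.9760 · 0.4395 / 0.0121
  = 326.03
Design effect: 2.4 × 326.03 = 782.47.
Adjust for 89% response: 782.47 / 0.89 = 879.18.
Round up → n = 880 per group.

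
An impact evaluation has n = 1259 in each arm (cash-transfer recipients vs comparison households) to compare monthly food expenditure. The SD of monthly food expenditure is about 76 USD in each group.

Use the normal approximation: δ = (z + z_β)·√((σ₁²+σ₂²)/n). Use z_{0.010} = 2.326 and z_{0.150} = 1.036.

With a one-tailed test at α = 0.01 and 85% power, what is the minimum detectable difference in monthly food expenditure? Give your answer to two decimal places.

δ = (z_α + z_β) · √((σ₁²+σ₂²)/n)
  = (2.326 + 1.036) · √(11552/1259)
  = 3.362 · √9.1755
  = 3.362 · 3.0291
  = 10.1839

Minimum detectable difference ≈ 10.18 USD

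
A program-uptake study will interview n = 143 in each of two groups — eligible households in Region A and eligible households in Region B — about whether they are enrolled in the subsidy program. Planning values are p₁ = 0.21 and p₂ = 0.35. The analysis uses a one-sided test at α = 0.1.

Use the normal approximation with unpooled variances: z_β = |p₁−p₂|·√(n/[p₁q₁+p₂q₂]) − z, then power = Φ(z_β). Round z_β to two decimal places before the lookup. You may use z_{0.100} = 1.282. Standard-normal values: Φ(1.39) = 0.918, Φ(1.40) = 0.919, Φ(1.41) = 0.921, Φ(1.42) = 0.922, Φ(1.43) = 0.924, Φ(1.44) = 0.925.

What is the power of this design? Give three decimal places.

Power ≈ 0.918

z_β = |p₁−p₂|·√(n/[p₁q₁+p₂q₂]) − z_α
    = 0.14 · √(143/0.3934) − 1.282
    = 0.14 · 19.0656 − 1.282
    = 2.6692 − 1.282 = 1.3872 → 1.39
Power = Φ(1.39) = 0.918.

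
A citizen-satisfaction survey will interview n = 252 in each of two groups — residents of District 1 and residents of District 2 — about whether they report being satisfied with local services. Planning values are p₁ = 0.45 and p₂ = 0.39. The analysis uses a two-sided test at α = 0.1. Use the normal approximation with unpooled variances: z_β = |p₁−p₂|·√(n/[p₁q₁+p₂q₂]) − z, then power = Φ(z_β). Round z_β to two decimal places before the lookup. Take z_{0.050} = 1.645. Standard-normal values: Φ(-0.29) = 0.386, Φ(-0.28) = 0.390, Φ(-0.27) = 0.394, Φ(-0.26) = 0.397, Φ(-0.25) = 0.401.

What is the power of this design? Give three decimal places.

Power ≈ 0.390

z_β = |p₁−p₂|·√(n/[p₁q₁+p₂q₂]) − z_{α/2}
    = 0.06 · √(252/0.4854) − 1.645
    = 0.06 · 22.7851 − 1.645
    = 1.3671 − 1.645 = -0.2779 → -0.28
Power = Φ(-0.28) = 0.390.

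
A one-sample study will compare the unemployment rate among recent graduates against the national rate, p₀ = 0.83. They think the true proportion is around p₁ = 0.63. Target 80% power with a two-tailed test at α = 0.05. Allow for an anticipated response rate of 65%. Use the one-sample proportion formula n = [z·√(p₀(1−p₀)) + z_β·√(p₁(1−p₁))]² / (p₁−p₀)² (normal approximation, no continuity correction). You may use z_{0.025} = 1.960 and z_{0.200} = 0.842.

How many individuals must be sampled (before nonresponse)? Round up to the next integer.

n = 51

n = [z_{α/2}·√(p₀q₀) + z_β·√(p₁q₁)]² / (p₁ − p₀)²
  = [1.960·√(0.83·0.17) + 0.842·√(0.63·0.37)]² / (-0.20)²
  = [1.960·0.3756 + 0.842·0.4828]² / 0.0400
  = [1.1428]² / 0.0400
  = 32.65
Adjust for 65% response: 32.65 / 0.65 = 50.23.
Round up → n = 51.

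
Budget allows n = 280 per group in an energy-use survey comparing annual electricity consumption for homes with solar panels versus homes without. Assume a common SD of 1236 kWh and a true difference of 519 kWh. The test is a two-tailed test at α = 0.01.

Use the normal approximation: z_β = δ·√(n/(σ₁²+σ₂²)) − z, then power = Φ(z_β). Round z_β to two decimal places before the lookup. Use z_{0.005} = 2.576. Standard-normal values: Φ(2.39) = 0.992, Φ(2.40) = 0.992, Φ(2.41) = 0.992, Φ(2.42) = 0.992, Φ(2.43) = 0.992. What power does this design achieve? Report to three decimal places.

z_β = δ·√(n/(σ₁²+σ₂²)) − z_{α/2}
    = 519 · √(280/3055392) − 2.576
    = 519 · 0.00957 − 2.576
    = 4.9684 − 2.576 = 2.3924 → 2.39
Power = Φ(2.39) = 0.992.

Power ≈ 0.992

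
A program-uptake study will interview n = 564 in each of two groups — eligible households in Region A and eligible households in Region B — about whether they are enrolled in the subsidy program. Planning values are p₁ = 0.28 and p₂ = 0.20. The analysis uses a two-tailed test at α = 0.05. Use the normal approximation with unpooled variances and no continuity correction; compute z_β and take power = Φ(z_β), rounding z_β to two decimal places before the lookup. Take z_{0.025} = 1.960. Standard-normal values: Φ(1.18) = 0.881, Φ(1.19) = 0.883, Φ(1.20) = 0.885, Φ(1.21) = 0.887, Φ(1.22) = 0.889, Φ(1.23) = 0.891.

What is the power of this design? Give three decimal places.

Power ≈ 0.885

z_β = |p₁−p₂|·√(n/[p₁q₁+p₂q₂]) − z_{α/2}
    = 0.08 · √(564/0.3616) − 1.960
    = 0.08 · 39.4935 − 1.960
    = 3.1595 − 1.960 = 1.1995 → 1.20
Power = Φ(1.20) = 0.885.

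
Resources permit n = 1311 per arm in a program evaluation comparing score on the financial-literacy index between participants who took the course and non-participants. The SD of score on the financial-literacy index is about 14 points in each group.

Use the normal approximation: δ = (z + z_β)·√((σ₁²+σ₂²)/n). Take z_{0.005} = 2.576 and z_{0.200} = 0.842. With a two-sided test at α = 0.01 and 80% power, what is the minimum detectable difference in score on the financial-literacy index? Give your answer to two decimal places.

Minimum detectable difference ≈ 1.87 points

δ = (z_{α/2} + z_β) · √((σ₁²+σ₂²)/n)
  = (2.576 + 0.842) · √(392/1311)
  = 3.418 · √0.29901
  = 3.418 · 0.5468
  = 1.8690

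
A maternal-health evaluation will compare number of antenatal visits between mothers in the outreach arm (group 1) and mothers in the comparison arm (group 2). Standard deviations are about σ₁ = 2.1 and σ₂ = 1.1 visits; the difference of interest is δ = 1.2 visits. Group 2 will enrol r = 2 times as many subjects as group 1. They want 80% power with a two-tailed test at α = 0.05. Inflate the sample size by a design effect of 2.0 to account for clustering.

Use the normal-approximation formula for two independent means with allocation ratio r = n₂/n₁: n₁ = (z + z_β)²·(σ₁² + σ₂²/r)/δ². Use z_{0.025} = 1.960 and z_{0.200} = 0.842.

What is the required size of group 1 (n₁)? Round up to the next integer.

n₁ = (z_{α/2} + z_β)² · (σ₁² + σ₂²/r) / δ²
   = (1.960 + 0.842)² · (2.1² + 1.1²/2) / 1.2²
   = 7.8512 · (4.41 + 0.605) / 1.44
   = 7.8512 · 5.015 / 1.44
   = 27.34
Design effect: 2.0 × 27.34 = 54.69.
Round up → n₁ = 55; n₂ = r·n₁ = 2 × 55 = 110.

n₁ = 55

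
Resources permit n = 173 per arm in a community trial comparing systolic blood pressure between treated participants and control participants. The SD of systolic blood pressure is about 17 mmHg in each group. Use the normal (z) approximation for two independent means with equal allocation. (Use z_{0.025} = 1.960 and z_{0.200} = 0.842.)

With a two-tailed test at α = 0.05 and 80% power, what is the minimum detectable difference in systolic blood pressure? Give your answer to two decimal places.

δ = (z_{α/2} + z_β) · √((σ₁²+σ₂²)/n)
  = (1.960 + 0.842) · √(578/173)
  = 2.802 · √3.341
  = 2.802 · 1.8279
  = 5.1216

Minimum detectable difference ≈ 5.12 mmHg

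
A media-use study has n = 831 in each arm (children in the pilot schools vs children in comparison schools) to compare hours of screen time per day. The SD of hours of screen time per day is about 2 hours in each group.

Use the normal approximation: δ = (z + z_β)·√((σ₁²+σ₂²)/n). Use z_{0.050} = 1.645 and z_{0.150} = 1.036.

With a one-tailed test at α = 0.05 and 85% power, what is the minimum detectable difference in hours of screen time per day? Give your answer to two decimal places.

δ = (z_α + z_β) · √((σ₁²+σ₂²)/n)
  = (1.645 + 1.036) · √(8/831)
  = 2.681 · √0.00963
  = 2.681 · 0.0981
  = 0.2631

Minimum detectable difference ≈ 0.26 hours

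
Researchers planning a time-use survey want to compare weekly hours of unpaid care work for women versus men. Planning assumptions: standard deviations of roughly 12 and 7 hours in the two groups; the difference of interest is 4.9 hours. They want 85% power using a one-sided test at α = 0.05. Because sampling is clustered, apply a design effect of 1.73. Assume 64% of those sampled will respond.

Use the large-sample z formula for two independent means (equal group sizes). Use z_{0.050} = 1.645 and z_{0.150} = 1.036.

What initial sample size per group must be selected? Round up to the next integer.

n = (z_α + z_β)² · (σ₁² + σ₂²) / δ²
  = (1.645 + 1.036)² · (12² + 7² = 193) / 4.9²
  = 7.1878 · 193 / 24.01
  = 57.78
Design effect: 1.73 × 57.78 = 99.96.
Adjust for 64% response: 99.96 / 0.64 = 156.18.
Round up → n = 157 per group.

n = 157 per group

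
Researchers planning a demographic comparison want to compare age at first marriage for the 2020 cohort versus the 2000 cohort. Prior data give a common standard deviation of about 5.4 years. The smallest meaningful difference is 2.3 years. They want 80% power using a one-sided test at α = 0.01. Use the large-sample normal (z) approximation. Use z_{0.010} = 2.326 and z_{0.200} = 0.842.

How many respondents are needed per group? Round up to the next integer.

n = (z_α + z_β)² · (σ₁² + σ₂²) / δ²
  = (2.326 + 0.842)² · (2·5.4² = 58.32) / 2.3²
  = 10.0362 · 58.32 / 5.29
  = 110.65
Round up → n = 111 per group.

n = 111 per group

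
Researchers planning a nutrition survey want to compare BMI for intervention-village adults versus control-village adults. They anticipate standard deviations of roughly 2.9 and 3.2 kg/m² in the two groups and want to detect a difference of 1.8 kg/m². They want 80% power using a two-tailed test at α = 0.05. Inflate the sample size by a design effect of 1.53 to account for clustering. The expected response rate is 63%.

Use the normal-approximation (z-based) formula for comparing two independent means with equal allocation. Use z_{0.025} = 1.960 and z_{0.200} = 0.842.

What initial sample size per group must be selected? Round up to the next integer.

n = (z_{α/2} + z_β)² · (σ₁² + σ₂²) / δ²
  = (1.960 + 0.842)² · (2.9² + 3.2² = 18.65) / 1.8²
  = 7.8512 · 18.65 / 3.24
  = 45.19
Design effect: 1.53 × 45.19 = 69.15.
Adjust for 63% response: 69.15 / 0.63 = 109.75.
Round up → n = 110 per group.

n = 110 per group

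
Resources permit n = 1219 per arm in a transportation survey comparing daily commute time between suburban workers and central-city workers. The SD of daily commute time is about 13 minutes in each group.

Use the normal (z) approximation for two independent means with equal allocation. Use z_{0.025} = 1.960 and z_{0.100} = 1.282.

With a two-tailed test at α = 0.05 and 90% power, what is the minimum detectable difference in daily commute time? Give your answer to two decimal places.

Minimum detectable difference ≈ 1.71 minutes

δ = (z_{α/2} + z_β) · √((σ₁²+σ₂²)/n)
  = (1.960 + 1.282) · √(338/1219)
  = 3.242 · √0.27728
  = 3.242 · 0.5266
  = 1.7071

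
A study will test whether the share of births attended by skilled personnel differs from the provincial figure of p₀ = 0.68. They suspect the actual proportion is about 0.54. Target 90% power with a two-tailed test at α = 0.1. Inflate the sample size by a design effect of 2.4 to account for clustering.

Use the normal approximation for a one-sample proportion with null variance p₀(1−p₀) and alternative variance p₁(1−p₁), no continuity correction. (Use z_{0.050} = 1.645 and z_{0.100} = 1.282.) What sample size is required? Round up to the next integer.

n = 243

n = [z_{α/2}·√(p₀q₀) + z_β·√(p₁q₁)]² / (p₁ − p₀)²
  = [1.645·√(0.68·0.32) + 1.282·√(0.54·0.46)]² / (-0.14)²
  = [1.645·0.4665 + 1.282·0.4984]² / 0.0196
  = [1.4063]² / 0.0196
  = 100.90
Design effect: 2.4 × 100.90 = 242.16.
Round up → n = 243.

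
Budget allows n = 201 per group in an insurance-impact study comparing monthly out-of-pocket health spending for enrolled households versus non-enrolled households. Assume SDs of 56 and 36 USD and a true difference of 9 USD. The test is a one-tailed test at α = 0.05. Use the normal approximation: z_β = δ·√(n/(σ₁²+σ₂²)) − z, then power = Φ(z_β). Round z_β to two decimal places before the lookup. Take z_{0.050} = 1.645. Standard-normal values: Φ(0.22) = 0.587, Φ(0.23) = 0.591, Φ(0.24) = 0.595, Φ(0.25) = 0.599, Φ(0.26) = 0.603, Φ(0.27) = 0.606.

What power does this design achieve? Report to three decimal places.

z_β = δ·√(n/(σ₁²+σ₂²)) − z_α
    = 9 · √(201/4432) − 1.645
    = 9 · 0.21296 − 1.645
    = 1.9166 − 1.645 = 0.2716 → 0.27
Power = Φ(0.27) = 0.606.

Power ≈ 0.606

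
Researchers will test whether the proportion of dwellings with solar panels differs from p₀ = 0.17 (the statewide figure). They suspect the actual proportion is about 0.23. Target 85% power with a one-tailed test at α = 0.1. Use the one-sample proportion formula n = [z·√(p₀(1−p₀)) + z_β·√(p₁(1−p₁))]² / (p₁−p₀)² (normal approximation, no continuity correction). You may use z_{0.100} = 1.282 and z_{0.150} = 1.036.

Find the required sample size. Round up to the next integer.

n = [z_α·√(p₀q₀) + z_β·√(p₁q₁)]² / (p₁ − p₀)²
  = [1.282·√(0.17·0.83) + 1.036·√(0.23·0.77)]² / (0.06)²
  = [1.282·0.3756 + 1.036·0.4208]² / 0.0036
  = [0.9175]² / 0.0036
  = 233.86
Round up → n = 234.

n = 234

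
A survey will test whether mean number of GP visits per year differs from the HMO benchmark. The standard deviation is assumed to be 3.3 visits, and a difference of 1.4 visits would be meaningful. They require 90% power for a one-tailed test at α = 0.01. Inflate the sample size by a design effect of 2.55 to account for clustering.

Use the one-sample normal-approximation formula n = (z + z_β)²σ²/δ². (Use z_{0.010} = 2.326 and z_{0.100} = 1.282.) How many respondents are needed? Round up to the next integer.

n = 185

n = (z_α + z_β)² · σ² / δ²
  = (2.326 + 1.282)² · 3.3² / 1.4²
  = 13.0177 · 10.89 / 1.96
  = 72.33
Design effect: 2.55 × 72.33 = 184.44.
Round up → n = 185.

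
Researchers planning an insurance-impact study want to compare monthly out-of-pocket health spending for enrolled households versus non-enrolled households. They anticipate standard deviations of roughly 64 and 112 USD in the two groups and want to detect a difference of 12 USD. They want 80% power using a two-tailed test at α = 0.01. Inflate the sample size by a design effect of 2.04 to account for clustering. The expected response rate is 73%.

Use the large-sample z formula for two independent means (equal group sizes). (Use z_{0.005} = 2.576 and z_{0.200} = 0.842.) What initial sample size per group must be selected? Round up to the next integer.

n = (z_{α/2} + z_β)² · (σ₁² + σ₂²) / δ²
  = (2.576 + 0.842)² · (64² + 112² = 16640) / 12²
  = 11.6827 · 16640 / 144
  = 1350.00
Design effect: 2.04 × 1350.00 = 2754.01.
Adjust for 73% response: 2754.01 / 0.73 = 3772.61.
Round up → n = 3773 per group.

n = 3773 per group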